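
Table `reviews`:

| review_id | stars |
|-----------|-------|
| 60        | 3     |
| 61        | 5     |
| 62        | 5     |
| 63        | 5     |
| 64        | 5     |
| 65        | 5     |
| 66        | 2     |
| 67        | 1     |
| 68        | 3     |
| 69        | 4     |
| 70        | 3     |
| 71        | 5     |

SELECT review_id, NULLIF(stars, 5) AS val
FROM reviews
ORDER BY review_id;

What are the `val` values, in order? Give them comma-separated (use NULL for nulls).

3, NULL, NULL, NULL, NULL, NULL, 2, 1, 3, 4, 3, NULL

review_id=60: stars=3 vs 5: differ → 3
review_id=61: stars=5 vs 5: equal → NULL
review_id=62: stars=5 vs 5: equal → NULL
review_id=63: stars=5 vs 5: equal → NULL
review_id=64: stars=5 vs 5: equal → NULL
review_id=65: stars=5 vs 5: equal → NULL
review_id=66: stars=2 vs 5: differ → 2
review_id=67: stars=1 vs 5: differ → 1
review_id=68: stars=3 vs 5: differ → 3
review_id=69: stars=4 vs 5: differ → 4
review_id=70: stars=3 vs 5: differ → 3
review_id=71: stars=5 vs 5: equal → NULL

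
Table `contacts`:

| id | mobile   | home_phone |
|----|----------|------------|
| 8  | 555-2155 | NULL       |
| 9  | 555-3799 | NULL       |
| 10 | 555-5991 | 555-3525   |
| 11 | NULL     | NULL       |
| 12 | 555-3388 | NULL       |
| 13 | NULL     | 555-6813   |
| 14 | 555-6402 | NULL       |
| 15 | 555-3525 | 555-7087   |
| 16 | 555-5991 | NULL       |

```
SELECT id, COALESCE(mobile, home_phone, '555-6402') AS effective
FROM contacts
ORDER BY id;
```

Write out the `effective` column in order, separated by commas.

id=8: mobile=555-2155 → 555-2155
id=9: mobile=555-3799 → 555-3799
id=10: mobile=555-5991 → 555-5991
id=11: mobile=NULL, home_phone=NULL, → literal 555-6402 → 555-6402
id=12: mobile=555-3388 → 555-3388
id=13: mobile=NULL, home_phone=555-6813 → 555-6813
id=14: mobile=555-6402 → 555-6402
id=15: mobile=555-3525 → 555-3525
id=16: mobile=555-5991 → 555-5991

555-2155, 555-3799, 555-5991, 555-6402, 555-3388, 555-6813, 555-6402, 555-3525, 555-5991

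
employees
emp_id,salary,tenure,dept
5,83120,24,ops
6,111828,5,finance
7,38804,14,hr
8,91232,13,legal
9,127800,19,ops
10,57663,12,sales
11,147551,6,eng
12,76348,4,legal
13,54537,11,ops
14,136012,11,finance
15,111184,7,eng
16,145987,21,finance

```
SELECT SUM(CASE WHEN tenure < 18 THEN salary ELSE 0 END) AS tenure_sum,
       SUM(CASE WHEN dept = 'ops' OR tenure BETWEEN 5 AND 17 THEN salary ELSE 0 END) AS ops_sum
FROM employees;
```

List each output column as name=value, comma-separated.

tenure_sum=825159, ops_sum=959731

[tenure_sum: tenure < 18]
emp_id=5: ✗
emp_id=6: ✓ → 111828
emp_id=7: ✓ → 38804
emp_id=8: ✓ → 91232
emp_id=9: ✗
emp_id=10: ✓ → 57663
emp_id=11: ✓ → 147551
emp_id=12: ✓ → 76348
emp_id=13: ✓ → 54537
emp_id=14: ✓ → 136012
emp_id=15: ✓ → 111184
emp_id=16: ✗
tenure_sum = 111828 + 38804 + 91232 + 57663 + 147551 + 76348 + 54537 + 136012 + 111184 = 825159
—
[ops_sum: dept = 'ops' OR tenure BETWEEN 5 AND 17]
emp_id=5: ✓ → 83120
emp_id=6: ✓ → 111828
emp_id=7: ✓ → 38804
emp_id=8: ✓ → 91232
emp_id=9: ✓ → 127800
emp_id=10: ✓ → 57663
emp_id=11: ✓ → 147551
emp_id=12: ✗
emp_id=13: ✓ → 54537
emp_id=14: ✓ → 136012
emp_id=15: ✓ → 111184
emp_id=16: ✗
ops_sum = 83120 + 111828 + 38804 + 91232 + 127800 + 57663 + 147551 + 54537 + 136012 + 111184 = 959731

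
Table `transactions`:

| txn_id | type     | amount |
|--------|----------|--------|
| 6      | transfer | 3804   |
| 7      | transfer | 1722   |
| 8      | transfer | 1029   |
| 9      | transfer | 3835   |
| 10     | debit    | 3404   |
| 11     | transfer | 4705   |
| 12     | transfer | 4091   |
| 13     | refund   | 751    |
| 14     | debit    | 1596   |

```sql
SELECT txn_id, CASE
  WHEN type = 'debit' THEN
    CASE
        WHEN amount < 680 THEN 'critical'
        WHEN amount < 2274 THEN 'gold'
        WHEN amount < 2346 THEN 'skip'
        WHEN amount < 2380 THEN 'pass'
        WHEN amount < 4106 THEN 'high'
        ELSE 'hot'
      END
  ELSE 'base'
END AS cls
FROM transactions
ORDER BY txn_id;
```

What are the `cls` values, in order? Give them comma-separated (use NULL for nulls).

txn_id=6: type='transfer' → outer ELSE → base
txn_id=7: type='transfer' → outer ELSE → base
txn_id=8: type='transfer' → outer ELSE → base
txn_id=9: type='transfer' → outer ELSE → base
txn_id=10: type='debit' → inner[amount < 4106] → high
txn_id=11: type='transfer' → outer ELSE → base
txn_id=12: type='transfer' → outer ELSE → base
txn_id=13: type='refund' → outer ELSE → base
txn_id=14: type='debit' → inner[amount < 2274] → gold

base, base, base, base, high, base, base, base, gold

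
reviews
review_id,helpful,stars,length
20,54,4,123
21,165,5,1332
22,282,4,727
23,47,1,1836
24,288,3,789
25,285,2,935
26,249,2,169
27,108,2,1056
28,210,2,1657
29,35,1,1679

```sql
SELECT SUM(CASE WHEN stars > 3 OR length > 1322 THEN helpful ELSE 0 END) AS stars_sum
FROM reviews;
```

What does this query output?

793

review_id=20: ✓ → 54
review_id=21: ✓ → 165
review_id=22: ✓ → 282
review_id=23: ✓ → 47
review_id=24: ✗
review_id=25: ✗
review_id=26: ✗
review_id=27: ✗
review_id=28: ✓ → 210
review_id=29: ✓ → 35
stars_sum = 54 + 165 + 282 + 47 + 210 + 35 = 793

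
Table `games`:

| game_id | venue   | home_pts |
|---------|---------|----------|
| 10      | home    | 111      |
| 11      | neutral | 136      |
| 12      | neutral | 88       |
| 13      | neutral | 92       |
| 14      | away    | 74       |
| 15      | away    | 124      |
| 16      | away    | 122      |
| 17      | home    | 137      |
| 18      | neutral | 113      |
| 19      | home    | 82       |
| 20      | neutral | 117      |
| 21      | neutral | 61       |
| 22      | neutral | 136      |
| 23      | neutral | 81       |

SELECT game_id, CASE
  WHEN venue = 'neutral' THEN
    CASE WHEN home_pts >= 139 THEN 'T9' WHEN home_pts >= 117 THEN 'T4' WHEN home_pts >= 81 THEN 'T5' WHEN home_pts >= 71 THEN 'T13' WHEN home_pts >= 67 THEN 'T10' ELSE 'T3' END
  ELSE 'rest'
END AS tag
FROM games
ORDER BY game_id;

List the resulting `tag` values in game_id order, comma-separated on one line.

game_id=10: venue='home' → outer ELSE → rest
game_id=11: venue='neutral' → inner[home_pts >= 117] → T4
game_id=12: venue='neutral' → inner[home_pts >= 81] → T5
game_id=13: venue='neutral' → inner[home_pts >= 81] → T5
game_id=14: venue='away' → outer ELSE → rest
game_id=15: venue='away' → outer ELSE → rest
game_id=16: venue='away' → outer ELSE → rest
game_id=17: venue='home' → outer ELSE → rest
game_id=18: venue='neutral' → inner[home_pts >= 81] → T5
game_id=19: venue='home' → outer ELSE → rest
game_id=20: venue='neutral' → inner[home_pts >= 117] → T4
game_id=21: venue='neutral' → inner[ELSE] → T3
game_id=22: venue='neutral' → inner[home_pts >= 117] → T4
game_id=23: venue='neutral' → inner[home_pts >= 81] → T5

rest, T4, T5, T5, rest, rest, rest, rest, T5, rest, T4, T3, T4, T5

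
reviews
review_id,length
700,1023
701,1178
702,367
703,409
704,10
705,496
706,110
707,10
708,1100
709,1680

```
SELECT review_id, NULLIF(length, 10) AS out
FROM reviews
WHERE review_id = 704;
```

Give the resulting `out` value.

NULL

review_id = 704: length=10.
length=10 vs 10: equal → NULL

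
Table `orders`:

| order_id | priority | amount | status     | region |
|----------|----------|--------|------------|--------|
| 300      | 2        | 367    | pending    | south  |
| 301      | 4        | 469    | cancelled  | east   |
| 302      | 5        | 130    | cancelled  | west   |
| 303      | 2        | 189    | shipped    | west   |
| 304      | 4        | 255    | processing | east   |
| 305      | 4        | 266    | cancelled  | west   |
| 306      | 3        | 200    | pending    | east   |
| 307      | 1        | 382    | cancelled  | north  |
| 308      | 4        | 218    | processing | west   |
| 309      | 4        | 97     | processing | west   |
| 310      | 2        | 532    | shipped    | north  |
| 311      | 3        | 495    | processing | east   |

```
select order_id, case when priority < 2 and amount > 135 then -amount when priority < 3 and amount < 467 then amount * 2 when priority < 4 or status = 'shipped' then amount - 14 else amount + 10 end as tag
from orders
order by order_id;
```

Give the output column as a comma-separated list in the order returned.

734, 479, 140, 378, 265, 276, 186, -382, 228, 107, 518, 481

order_id=300: priority < 3 and amount < 467 → 734
order_id=301: ELSE → 479
order_id=302: ELSE → 140
order_id=303: priority < 3 and amount < 467 → 378
order_id=304: ELSE → 265
order_id=305: ELSE → 276
order_id=306: priority < 4 or status = 'shipped' → 186
order_id=307: priority < 2 and amount > 135 → -382
order_id=308: ELSE → 228
order_id=309: ELSE → 107
order_id=310: priority < 4 or status = 'shipped' → 518
order_id=311: priority < 4 or status = 'shipped' → 481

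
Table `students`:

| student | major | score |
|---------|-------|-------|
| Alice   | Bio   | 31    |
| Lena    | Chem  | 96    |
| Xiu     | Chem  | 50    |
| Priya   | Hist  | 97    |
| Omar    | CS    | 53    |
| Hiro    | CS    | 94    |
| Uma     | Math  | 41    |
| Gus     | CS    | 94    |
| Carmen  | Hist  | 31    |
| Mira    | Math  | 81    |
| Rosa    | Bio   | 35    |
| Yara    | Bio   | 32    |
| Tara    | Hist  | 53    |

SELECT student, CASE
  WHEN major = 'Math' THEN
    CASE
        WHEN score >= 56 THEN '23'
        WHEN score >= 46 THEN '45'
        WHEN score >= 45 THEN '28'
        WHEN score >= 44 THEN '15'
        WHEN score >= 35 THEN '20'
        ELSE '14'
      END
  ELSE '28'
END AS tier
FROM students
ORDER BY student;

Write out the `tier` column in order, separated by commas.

student=Alice: major='Bio' → outer ELSE → 28
student=Carmen: major='Hist' → outer ELSE → 28
student=Gus: major='CS' → outer ELSE → 28
student=Hiro: major='CS' → outer ELSE → 28
student=Lena: major='Chem' → outer ELSE → 28
student=Mira: major='Math' → inner[score >= 56] → 23
student=Omar: major='CS' → outer ELSE → 28
student=Priya: major='Hist' → outer ELSE → 28
student=Rosa: major='Bio' → outer ELSE → 28
student=Tara: major='Hist' → outer ELSE → 28
student=Uma: major='Math' → inner[score >= 35] → 20
student=Xiu: major='Chem' → outer ELSE → 28
student=Yara: major='Bio' → outer ELSE → 28

28, 28, 28, 28, 28, 23, 28, 28, 28, 28, 20, 28, 28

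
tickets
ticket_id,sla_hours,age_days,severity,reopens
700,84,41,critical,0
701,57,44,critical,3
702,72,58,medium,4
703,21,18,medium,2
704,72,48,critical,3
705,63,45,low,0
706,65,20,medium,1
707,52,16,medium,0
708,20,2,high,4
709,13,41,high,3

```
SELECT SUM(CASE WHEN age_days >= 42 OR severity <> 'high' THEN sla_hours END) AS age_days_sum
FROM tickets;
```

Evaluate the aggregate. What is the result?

ticket_id=700: ✓ → 84
ticket_id=701: ✓ → 57
ticket_id=702: ✓ → 72
ticket_id=703: ✓ → 21
ticket_id=704: ✓ → 72
ticket_id=705: ✓ → 63
ticket_id=706: ✓ → 65
ticket_id=707: ✓ → 52
ticket_id=708: ✗
ticket_id=709: ✗
age_days_sum = 84 + 57 + 72 + 21 + 72 + 63 + 65 + 52 = 486

486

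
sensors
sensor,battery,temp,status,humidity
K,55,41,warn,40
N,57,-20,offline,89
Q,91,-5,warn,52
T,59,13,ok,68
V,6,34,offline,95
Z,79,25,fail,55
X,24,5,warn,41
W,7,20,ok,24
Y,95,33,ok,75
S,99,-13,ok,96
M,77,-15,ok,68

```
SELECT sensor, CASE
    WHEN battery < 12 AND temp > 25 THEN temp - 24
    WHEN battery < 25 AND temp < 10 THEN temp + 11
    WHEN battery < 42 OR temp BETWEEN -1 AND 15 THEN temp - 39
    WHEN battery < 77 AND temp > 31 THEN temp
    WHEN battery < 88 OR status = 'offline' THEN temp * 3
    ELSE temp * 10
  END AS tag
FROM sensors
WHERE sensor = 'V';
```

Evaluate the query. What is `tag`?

10

sensor = V: battery=6, temp=34, status=offline, humidity=95.
battery < 12 AND temp > 25 → true → 10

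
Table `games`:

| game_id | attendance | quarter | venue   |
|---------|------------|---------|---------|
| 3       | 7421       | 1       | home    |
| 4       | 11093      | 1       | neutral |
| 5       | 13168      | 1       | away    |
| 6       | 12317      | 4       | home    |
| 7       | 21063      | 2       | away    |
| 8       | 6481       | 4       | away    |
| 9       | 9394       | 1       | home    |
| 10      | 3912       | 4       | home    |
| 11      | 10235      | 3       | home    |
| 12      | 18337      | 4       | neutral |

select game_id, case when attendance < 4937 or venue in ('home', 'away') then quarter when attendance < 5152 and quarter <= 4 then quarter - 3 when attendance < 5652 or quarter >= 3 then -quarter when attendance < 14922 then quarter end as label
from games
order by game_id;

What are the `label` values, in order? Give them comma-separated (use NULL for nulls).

1, 1, 1, 4, 2, 4, 1, 4, 3, -4

game_id=3: attendance < 4937 or venue in ('home', 'away') → 1
game_id=4: attendance < 14922 → 1
game_id=5: attendance < 4937 or venue in ('home', 'away') → 1
game_id=6: attendance < 4937 or venue in ('home', 'away') → 4
game_id=7: attendance < 4937 or venue in ('home', 'away') → 2
game_id=8: attendance < 4937 or venue in ('home', 'away') → 4
game_id=9: attendance < 4937 or venue in ('home', 'away') → 1
game_id=10: attendance < 4937 or venue in ('home', 'away') → 4
game_id=11: attendance < 4937 or venue in ('home', 'away') → 3
game_id=12: attendance < 5652 or quarter >= 3 → -4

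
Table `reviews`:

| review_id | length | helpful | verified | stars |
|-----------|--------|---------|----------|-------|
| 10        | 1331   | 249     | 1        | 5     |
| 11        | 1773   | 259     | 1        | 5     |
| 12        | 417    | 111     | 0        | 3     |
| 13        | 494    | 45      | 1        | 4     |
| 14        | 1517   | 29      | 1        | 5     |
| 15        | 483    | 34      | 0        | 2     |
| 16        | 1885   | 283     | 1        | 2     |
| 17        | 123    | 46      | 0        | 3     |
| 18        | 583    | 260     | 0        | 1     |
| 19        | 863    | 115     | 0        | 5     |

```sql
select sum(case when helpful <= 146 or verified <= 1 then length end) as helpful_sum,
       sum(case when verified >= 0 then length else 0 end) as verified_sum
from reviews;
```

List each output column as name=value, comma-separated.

[helpful_sum: helpful <= 146 or verified <= 1]
review_id=10: ✓ → 1331
review_id=11: ✓ → 1773
review_id=12: ✓ → 417
review_id=13: ✓ → 494
review_id=14: ✓ → 1517
review_id=15: ✓ → 483
review_id=16: ✓ → 1885
review_id=17: ✓ → 123
review_id=18: ✓ → 583
review_id=19: ✓ → 863
helpful_sum = 1331 + 1773 + 417 + 494 + 1517 + 483 + 1885 + 123 + 583 + 863 = 9469
—
[verified_sum: verified >= 0]
review_id=10: ✓ → 1331
review_id=11: ✓ → 1773
review_id=12: ✓ → 417
review_id=13: ✓ → 494
review_id=14: ✓ → 1517
review_id=15: ✓ → 483
review_id=16: ✓ → 1885
review_id=17: ✓ → 123
review_id=18: ✓ → 583
review_id=19: ✓ → 863
verified_sum = 1331 + 1773 + 417 + 494 + 1517 + 483 + 1885 + 123 + 583 + 863 = 9469

helpful_sum=9469, verified_sum=9469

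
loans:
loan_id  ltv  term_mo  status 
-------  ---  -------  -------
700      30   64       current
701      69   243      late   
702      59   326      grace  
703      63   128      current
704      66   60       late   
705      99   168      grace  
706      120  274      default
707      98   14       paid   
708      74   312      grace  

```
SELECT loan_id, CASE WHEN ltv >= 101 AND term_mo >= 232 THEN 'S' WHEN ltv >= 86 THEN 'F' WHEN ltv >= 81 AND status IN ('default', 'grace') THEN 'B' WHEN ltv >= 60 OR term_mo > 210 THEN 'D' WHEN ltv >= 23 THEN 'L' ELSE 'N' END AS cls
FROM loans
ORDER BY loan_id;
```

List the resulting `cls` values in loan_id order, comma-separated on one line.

L, D, D, D, D, F, S, F, D

loan_id=700: ltv >= 23 → L
loan_id=701: ltv >= 60 OR term_mo > 210 → D
loan_id=702: ltv >= 60 OR term_mo > 210 → D
loan_id=703: ltv >= 60 OR term_mo > 210 → D
loan_id=704: ltv >= 60 OR term_mo > 210 → D
loan_id=705: ltv >= 86 → F
loan_id=706: ltv >= 101 AND term_mo >= 232 → S
loan_id=707: ltv >= 86 → F
loan_id=708: ltv >= 60 OR term_mo > 210 → D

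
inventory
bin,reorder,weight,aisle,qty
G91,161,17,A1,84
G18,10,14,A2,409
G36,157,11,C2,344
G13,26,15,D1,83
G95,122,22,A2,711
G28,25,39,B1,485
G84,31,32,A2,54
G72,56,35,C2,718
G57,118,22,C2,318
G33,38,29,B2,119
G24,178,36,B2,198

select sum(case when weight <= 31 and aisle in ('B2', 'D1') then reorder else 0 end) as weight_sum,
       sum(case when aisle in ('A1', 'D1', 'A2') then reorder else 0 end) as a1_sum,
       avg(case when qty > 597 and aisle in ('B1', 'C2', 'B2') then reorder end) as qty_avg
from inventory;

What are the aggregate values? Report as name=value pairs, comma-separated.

weight_sum=64, a1_sum=350, qty_avg=56

[weight_sum: weight <= 31 and aisle in ('B2', 'D1')]
bin=G91: ✗
bin=G18: ✗
bin=G36: ✗
bin=G13: ✓ → 26
bin=G95: ✗
bin=G28: ✗
bin=G84: ✗
bin=G72: ✗
bin=G57: ✗
bin=G33: ✓ → 38
bin=G24: ✗
weight_sum = 26 + 38 = 64
—
[a1_sum: aisle in ('A1', 'D1', 'A2')]
bin=G91: ✓ → 161
bin=G18: ✓ → 10
bin=G36: ✗
bin=G13: ✓ → 26
bin=G95: ✓ → 122
bin=G28: ✗
bin=G84: ✓ → 31
bin=G72: ✗
bin=G57: ✗
bin=G33: ✗
bin=G24: ✗
a1_sum = 161 + 10 + 26 + 122 + 31 = 350
—
[qty_avg: qty > 597 and aisle in ('B1', 'C2', 'B2')]
bin=G91: ✗
bin=G18: ✗
bin=G36: ✗
bin=G13: ✗
bin=G95: ✗
bin=G28: ✗
bin=G84: ✗
bin=G72: ✓ → 56
bin=G57: ✗
bin=G33: ✗
bin=G24: ✗
qty_avg = 56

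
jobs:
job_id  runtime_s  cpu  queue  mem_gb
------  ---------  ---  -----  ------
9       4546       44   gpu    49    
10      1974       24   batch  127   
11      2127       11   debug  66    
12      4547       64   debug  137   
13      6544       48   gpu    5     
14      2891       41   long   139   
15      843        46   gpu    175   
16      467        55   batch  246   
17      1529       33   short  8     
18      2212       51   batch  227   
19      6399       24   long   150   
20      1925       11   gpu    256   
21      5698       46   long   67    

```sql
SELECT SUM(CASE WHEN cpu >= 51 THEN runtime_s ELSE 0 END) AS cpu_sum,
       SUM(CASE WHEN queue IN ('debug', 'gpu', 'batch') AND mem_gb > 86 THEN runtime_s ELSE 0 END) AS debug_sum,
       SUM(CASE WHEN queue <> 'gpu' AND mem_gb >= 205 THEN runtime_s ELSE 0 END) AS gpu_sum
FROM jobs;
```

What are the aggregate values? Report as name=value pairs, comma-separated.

cpu_sum=7226, debug_sum=11968, gpu_sum=2679

[cpu_sum: cpu >= 51]
job_id=9: ✗
job_id=10: ✗
job_id=11: ✗
job_id=12: ✓ → 4547
job_id=13: ✗
job_id=14: ✗
job_id=15: ✗
job_id=16: ✓ → 467
job_id=17: ✗
job_id=18: ✓ → 2212
job_id=19: ✗
job_id=20: ✗
job_id=21: ✗
cpu_sum = 4547 + 467 + 2212 = 7226
—
[debug_sum: queue IN ('debug', 'gpu', 'batch') AND mem_gb > 86]
job_id=9: ✗
job_id=10: ✓ → 1974
job_id=11: ✗
job_id=12: ✓ → 4547
job_id=13: ✗
job_id=14: ✗
job_id=15: ✓ → 843
job_id=16: ✓ → 467
job_id=17: ✗
job_id=18: ✓ → 2212
job_id=19: ✗
job_id=20: ✓ → 1925
job_id=21: ✗
debug_sum = 1974 + 4547 + 843 + 467 + 2212 + 1925 = 11968
—
[gpu_sum: queue <> 'gpu' AND mem_gb >= 205]
job_id=9: ✗
job_id=10: ✗
job_id=11: ✗
job_id=12: ✗
job_id=13: ✗
job_id=14: ✗
job_id=15: ✗
job_id=16: ✓ → 467
job_id=17: ✗
job_id=18: ✓ → 2212
job_id=19: ✗
job_id=20: ✗
job_id=21: ✗
gpu_sum = 467 + 2212 = 2679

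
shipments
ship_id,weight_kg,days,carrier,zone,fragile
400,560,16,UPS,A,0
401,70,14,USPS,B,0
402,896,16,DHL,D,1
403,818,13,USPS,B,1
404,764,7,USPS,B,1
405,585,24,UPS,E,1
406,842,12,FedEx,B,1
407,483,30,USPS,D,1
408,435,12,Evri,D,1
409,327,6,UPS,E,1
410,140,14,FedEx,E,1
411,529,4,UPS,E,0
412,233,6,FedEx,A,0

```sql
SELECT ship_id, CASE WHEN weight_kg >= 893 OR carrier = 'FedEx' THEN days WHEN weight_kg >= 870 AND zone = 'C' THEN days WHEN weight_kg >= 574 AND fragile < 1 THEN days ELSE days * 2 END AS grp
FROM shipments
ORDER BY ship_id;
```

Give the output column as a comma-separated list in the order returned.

ship_id=400: ELSE → 32
ship_id=401: ELSE → 28
ship_id=402: weight_kg >= 893 OR carrier = 'FedEx' → 16
ship_id=403: ELSE → 26
ship_id=404: ELSE → 14
ship_id=405: ELSE → 48
ship_id=406: weight_kg >= 893 OR carrier = 'FedEx' → 12
ship_id=407: ELSE → 60
ship_id=408: ELSE → 24
ship_id=409: ELSE → 12
ship_id=410: weight_kg >= 893 OR carrier = 'FedEx' → 14
ship_id=411: ELSE → 8
ship_id=412: weight_kg >= 893 OR carrier = 'FedEx' → 6

32, 28, 16, 26, 14, 48, 12, 60, 24, 12, 14, 8, 6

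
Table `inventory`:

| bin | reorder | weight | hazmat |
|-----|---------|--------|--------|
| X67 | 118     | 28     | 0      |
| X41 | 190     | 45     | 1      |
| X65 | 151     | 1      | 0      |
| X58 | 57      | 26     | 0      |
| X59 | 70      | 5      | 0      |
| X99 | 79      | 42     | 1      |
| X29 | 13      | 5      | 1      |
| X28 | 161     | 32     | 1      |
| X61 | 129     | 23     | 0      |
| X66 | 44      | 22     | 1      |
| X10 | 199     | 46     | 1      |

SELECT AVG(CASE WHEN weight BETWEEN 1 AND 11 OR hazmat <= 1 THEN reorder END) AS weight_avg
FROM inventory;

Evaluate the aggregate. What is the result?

110.0909090909

bin=X67: ✓ → 118
bin=X41: ✓ → 190
bin=X65: ✓ → 151
bin=X58: ✓ → 57
bin=X59: ✓ → 70
bin=X99: ✓ → 79
bin=X29: ✓ → 13
bin=X28: ✓ → 161
bin=X61: ✓ → 129
bin=X66: ✓ → 44
bin=X10: ✓ → 199
weight_avg = (118 + 190 + 151 + 57 + 70 + 79 + 13 + 161 + 129 + 44 + 199) / 11 = 110.0909090909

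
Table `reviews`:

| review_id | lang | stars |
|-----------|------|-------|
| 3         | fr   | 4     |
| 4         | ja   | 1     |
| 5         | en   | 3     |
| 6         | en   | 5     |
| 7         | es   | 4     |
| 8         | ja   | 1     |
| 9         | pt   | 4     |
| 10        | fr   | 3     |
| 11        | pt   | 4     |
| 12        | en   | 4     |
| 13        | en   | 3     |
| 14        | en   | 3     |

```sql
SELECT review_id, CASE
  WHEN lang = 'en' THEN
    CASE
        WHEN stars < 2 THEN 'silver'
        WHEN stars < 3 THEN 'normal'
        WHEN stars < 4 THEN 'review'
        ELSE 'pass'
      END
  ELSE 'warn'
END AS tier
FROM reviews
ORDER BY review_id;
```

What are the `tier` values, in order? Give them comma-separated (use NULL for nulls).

review_id=3: lang='fr' → outer ELSE → warn
review_id=4: lang='ja' → outer ELSE → warn
review_id=5: lang='en' → inner[stars < 4] → review
review_id=6: lang='en' → inner[ELSE] → pass
review_id=7: lang='es' → outer ELSE → warn
review_id=8: lang='ja' → outer ELSE → warn
review_id=9: lang='pt' → outer ELSE → warn
review_id=10: lang='fr' → outer ELSE → warn
review_id=11: lang='pt' → outer ELSE → warn
review_id=12: lang='en' → inner[ELSE] → pass
review_id=13: lang='en' → inner[stars < 4] → review
review_id=14: lang='en' → inner[stars < 4] → review

warn, warn, review, pass, warn, warn, warn, warn, warn, pass, review, review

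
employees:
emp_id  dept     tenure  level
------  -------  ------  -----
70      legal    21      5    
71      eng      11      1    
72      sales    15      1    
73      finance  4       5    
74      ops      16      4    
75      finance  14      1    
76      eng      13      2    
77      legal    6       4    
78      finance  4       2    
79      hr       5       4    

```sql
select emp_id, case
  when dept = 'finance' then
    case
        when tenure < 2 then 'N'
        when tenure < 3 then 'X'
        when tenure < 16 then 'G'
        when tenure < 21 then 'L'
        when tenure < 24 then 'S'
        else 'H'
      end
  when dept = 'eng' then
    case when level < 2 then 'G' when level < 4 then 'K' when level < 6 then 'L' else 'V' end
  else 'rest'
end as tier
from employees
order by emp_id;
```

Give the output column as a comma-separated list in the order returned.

emp_id=70: dept='legal' → outer ELSE → rest
emp_id=71: dept='eng' → inner[level < 2] → G
emp_id=72: dept='sales' → outer ELSE → rest
emp_id=73: dept='finance' → inner[tenure < 16] → G
emp_id=74: dept='ops' → outer ELSE → rest
emp_id=75: dept='finance' → inner[tenure < 16] → G
emp_id=76: dept='eng' → inner[level < 4] → K
emp_id=77: dept='legal' → outer ELSE → rest
emp_id=78: dept='finance' → inner[tenure < 16] → G
emp_id=79: dept='hr' → outer ELSE → rest

rest, G, rest, G, rest, G, K, rest, G, rest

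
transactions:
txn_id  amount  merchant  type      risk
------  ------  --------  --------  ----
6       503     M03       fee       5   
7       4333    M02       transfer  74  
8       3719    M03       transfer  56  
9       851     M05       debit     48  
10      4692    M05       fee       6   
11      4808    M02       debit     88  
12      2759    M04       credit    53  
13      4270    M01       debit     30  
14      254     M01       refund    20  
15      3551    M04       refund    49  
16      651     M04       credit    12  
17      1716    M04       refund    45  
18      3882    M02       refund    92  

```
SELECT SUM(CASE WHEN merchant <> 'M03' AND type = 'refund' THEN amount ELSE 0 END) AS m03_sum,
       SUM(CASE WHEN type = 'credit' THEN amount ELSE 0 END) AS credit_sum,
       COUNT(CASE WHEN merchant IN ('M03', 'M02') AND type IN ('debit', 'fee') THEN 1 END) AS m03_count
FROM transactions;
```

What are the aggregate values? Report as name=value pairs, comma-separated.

m03_sum=9403, credit_sum=3410, m03_count=2

[m03_sum: merchant <> 'M03' AND type = 'refund']
txn_id=6: ✗
txn_id=7: ✗
txn_id=8: ✗
txn_id=9: ✗
txn_id=10: ✗
txn_id=11: ✗
txn_id=12: ✗
txn_id=13: ✗
txn_id=14: ✓ → 254
txn_id=15: ✓ → 3551
txn_id=16: ✗
txn_id=17: ✓ → 1716
txn_id=18: ✓ → 3882
m03_sum = 254 + 3551 + 1716 + 3882 = 9403
—
[credit_sum: type = 'credit']
txn_id=6: ✗
txn_id=7: ✗
txn_id=8: ✗
txn_id=9: ✗
txn_id=10: ✗
txn_id=11: ✗
txn_id=12: ✓ → 2759
txn_id=13: ✗
txn_id=14: ✗
txn_id=15: ✗
txn_id=16: ✓ → 651
txn_id=17: ✗
txn_id=18: ✗
credit_sum = 2759 + 651 = 3410
—
[m03_count: merchant IN ('M03', 'M02') AND type IN ('debit', 'fee')]
txn_id=6: ✓ → 1
txn_id=7: ✗
txn_id=8: ✗
txn_id=9: ✗
txn_id=10: ✗
txn_id=11: ✓ → 1
txn_id=12: ✗
txn_id=13: ✗
txn_id=14: ✗
txn_id=15: ✗
txn_id=16: ✗
txn_id=17: ✗
txn_id=18: ✗
m03_count = COUNT(1, 1) = 2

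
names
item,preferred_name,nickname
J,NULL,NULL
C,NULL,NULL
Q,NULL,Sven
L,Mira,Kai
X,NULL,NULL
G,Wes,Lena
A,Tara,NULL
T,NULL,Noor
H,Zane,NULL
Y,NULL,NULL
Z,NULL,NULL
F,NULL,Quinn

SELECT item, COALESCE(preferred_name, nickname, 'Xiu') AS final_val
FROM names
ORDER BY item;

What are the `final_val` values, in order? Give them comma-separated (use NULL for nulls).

Tara, Xiu, Quinn, Wes, Zane, Xiu, Mira, Sven, Noor, Xiu, Xiu, Xiu

item=A: preferred_name=Tara → Tara
item=C: preferred_name=NULL, nickname=NULL, → literal Xiu → Xiu
item=F: preferred_name=NULL, nickname=Quinn → Quinn
item=G: preferred_name=Wes → Wes
item=H: preferred_name=Zane → Zane
item=J: preferred_name=NULL, nickname=NULL, → literal Xiu → Xiu
item=L: preferred_name=Mira → Mira
item=Q: preferred_name=NULL, nickname=Sven → Sven
item=T: preferred_name=NULL, nickname=Noor → Noor
item=X: preferred_name=NULL, nickname=NULL, → literal Xiu → Xiu
item=Y: preferred_name=NULL, nickname=NULL, → literal Xiu → Xiu
item=Z: preferred_name=NULL, nickname=NULL, → literal Xiu → Xiu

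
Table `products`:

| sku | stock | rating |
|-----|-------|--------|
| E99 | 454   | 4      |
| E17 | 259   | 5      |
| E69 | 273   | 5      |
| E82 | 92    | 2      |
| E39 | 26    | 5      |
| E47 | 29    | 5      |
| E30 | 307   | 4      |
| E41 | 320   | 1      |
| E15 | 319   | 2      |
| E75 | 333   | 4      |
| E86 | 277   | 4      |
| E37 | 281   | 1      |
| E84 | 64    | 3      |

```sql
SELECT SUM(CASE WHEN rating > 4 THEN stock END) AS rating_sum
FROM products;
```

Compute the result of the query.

587

sku=E99: ✗
sku=E17: ✓ → 259
sku=E69: ✓ → 273
sku=E82: ✗
sku=E39: ✓ → 26
sku=E47: ✓ → 29
sku=E30: ✗
sku=E41: ✗
sku=E15: ✗
sku=E75: ✗
sku=E86: ✗
sku=E37: ✗
sku=E84: ✗
rating_sum = 259 + 273 + 26 + 29 = 587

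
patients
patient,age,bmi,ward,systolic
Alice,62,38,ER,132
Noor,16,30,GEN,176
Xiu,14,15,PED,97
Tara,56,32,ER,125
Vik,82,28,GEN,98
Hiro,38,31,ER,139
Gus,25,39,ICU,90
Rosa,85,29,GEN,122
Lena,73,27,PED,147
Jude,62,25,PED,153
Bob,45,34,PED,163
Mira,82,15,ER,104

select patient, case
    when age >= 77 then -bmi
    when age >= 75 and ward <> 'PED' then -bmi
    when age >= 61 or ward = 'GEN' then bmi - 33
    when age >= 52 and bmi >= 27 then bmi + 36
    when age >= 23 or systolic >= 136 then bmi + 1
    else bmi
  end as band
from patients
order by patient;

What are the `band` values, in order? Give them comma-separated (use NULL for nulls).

patient=Alice: age >= 61 or ward = 'GEN' → 5
patient=Bob: age >= 23 or systolic >= 136 → 35
patient=Gus: age >= 23 or systolic >= 136 → 40
patient=Hiro: age >= 23 or systolic >= 136 → 32
patient=Jude: age >= 61 or ward = 'GEN' → -8
patient=Lena: age >= 61 or ward = 'GEN' → -6
patient=Mira: age >= 77 → -15
patient=Noor: age >= 61 or ward = 'GEN' → -3
patient=Rosa: age >= 77 → -29
patient=Tara: age >= 52 and bmi >= 27 → 68
patient=Vik: age >= 77 → -28
patient=Xiu: ELSE → 15

5, 35, 40, 32, -8, -6, -15, -3, -29, 68, -28, 15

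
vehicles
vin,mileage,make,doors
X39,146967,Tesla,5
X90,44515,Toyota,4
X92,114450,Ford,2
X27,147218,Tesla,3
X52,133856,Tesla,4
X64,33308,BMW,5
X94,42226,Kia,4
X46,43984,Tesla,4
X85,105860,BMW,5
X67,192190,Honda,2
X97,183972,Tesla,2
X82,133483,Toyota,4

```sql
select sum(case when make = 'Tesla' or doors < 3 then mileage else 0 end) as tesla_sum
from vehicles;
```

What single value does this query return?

962637

vin=X39: ✓ → 146967
vin=X90: ✗
vin=X92: ✓ → 114450
vin=X27: ✓ → 147218
vin=X52: ✓ → 133856
vin=X64: ✗
vin=X94: ✗
vin=X46: ✓ → 43984
vin=X85: ✗
vin=X67: ✓ → 192190
vin=X97: ✓ → 183972
vin=X82: ✗
tesla_sum = 146967 + 114450 + 147218 + 133856 + 43984 + 192190 + 183972 = 962637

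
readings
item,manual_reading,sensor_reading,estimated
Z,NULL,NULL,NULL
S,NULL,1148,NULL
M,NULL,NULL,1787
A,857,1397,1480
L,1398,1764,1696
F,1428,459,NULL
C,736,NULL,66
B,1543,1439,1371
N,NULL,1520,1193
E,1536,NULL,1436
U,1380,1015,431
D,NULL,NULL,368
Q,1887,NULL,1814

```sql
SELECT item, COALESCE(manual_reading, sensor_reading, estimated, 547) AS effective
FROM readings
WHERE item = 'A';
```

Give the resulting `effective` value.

item = A: manual_reading=857, sensor_reading=1397, estimated=1480.
manual_reading=857 → 857

857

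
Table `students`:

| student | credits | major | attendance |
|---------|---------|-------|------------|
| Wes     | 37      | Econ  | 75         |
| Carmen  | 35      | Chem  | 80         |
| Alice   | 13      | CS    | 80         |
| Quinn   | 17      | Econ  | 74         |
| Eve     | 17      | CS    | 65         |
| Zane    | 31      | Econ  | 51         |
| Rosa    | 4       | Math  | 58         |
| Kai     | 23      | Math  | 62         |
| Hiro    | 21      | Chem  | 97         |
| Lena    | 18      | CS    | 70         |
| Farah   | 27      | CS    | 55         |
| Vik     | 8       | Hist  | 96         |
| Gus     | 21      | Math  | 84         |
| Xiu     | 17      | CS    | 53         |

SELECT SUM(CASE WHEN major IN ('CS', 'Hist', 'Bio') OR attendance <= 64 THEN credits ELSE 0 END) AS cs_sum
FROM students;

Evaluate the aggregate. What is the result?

158

student=Wes: ✗
student=Carmen: ✗
student=Alice: ✓ → 13
student=Quinn: ✗
student=Eve: ✓ → 17
student=Zane: ✓ → 31
student=Rosa: ✓ → 4
student=Kai: ✓ → 23
student=Hiro: ✗
student=Lena: ✓ → 18
student=Farah: ✓ → 27
student=Vik: ✓ → 8
student=Gus: ✗
student=Xiu: ✓ → 17
cs_sum = 13 + 17 + 31 + 4 + 23 + 18 + 27 + 8 + 17 = 158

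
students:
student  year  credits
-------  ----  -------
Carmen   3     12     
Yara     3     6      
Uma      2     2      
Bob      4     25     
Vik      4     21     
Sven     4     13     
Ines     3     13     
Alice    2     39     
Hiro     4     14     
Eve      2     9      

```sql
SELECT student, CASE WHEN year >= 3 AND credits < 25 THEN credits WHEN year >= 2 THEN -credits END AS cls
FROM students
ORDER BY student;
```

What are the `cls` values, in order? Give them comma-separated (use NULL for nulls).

-39, -25, 12, -9, 14, 13, 13, -2, 21, 6

student=Alice: year >= 2 → -39
student=Bob: year >= 2 → -25
student=Carmen: year >= 3 AND credits < 25 → 12
student=Eve: year >= 2 → -9
student=Hiro: year >= 3 AND credits < 25 → 14
student=Ines: year >= 3 AND credits < 25 → 13
student=Sven: year >= 3 AND credits < 25 → 13
student=Uma: year >= 2 → -2
student=Vik: year >= 3 AND credits < 25 → 21
student=Yara: year >= 3 AND credits < 25 → 6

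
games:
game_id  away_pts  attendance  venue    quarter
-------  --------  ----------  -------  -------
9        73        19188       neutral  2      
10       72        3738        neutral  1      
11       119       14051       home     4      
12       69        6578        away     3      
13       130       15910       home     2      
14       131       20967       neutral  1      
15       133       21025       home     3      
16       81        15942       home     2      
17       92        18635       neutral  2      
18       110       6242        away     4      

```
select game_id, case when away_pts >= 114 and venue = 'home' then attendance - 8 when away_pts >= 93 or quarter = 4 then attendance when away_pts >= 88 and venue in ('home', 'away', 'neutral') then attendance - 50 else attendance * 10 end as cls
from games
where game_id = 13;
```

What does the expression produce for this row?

15902

game_id = 13: away_pts=130, attendance=15910, venue=home, quarter=2.
away_pts >= 114 and venue = 'home' → true → 15902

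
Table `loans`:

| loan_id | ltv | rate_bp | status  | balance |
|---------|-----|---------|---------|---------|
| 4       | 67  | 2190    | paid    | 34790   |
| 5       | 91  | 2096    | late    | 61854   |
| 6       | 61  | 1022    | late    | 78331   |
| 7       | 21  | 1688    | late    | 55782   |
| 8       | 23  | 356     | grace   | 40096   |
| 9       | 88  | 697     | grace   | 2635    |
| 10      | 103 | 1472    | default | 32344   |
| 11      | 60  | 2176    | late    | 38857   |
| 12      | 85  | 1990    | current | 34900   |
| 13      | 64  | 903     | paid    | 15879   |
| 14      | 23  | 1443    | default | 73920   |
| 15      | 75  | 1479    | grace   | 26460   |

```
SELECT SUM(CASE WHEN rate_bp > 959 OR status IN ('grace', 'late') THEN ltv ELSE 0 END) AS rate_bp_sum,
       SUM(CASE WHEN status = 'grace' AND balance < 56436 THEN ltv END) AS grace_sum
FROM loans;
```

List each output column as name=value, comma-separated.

[rate_bp_sum: rate_bp > 959 OR status IN ('grace', 'late')]
loan_id=4: ✓ → 67
loan_id=5: ✓ → 91
loan_id=6: ✓ → 61
loan_id=7: ✓ → 21
loan_id=8: ✓ → 23
loan_id=9: ✓ → 88
loan_id=10: ✓ → 103
loan_id=11: ✓ → 60
loan_id=12: ✓ → 85
loan_id=13: ✗
loan_id=14: ✓ → 23
loan_id=15: ✓ → 75
rate_bp_sum = 67 + 91 + 61 + 21 + 23 + 88 + 103 + 60 + 85 + 23 + 75 = 697
—
[grace_sum: status = 'grace' AND balance < 56436]
loan_id=4: ✗
loan_id=5: ✗
loan_id=6: ✗
loan_id=7: ✗
loan_id=8: ✓ → 23
loan_id=9: ✓ → 88
loan_id=10: ✗
loan_id=11: ✗
loan_id=12: ✗
loan_id=13: ✗
loan_id=14: ✗
loan_id=15: ✓ → 75
grace_sum = 23 + 88 + 75 = 186

rate_bp_sum=697, grace_sum=186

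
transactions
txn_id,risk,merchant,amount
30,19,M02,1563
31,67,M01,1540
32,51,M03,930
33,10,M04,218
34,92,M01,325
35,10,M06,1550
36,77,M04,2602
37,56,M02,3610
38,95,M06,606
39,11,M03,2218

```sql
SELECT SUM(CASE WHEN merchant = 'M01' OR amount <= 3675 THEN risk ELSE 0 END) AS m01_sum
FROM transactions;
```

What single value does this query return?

488

txn_id=30: ✓ → 19
txn_id=31: ✓ → 67
txn_id=32: ✓ → 51
txn_id=33: ✓ → 10
txn_id=34: ✓ → 92
txn_id=35: ✓ → 10
txn_id=36: ✓ → 77
txn_id=37: ✓ → 56
txn_id=38: ✓ → 95
txn_id=39: ✓ → 11
m01_sum = 19 + 67 + 51 + 10 + 92 + 10 + 77 + 56 + 95 + 11 = 488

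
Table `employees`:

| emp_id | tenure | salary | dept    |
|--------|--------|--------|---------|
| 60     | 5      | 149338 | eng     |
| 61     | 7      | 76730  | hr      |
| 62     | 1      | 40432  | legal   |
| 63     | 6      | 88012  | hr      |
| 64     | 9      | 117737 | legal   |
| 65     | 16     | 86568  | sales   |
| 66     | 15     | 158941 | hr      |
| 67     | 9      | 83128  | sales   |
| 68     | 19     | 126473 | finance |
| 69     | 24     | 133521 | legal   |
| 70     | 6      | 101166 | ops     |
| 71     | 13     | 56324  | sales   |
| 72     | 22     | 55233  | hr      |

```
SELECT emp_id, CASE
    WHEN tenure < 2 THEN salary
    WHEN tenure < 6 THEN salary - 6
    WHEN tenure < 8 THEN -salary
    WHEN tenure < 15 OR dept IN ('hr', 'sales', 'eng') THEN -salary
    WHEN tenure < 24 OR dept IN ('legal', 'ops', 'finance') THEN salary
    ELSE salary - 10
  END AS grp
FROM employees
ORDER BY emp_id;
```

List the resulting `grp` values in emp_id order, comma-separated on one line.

emp_id=60: tenure < 6 → 149332
emp_id=61: tenure < 8 → -76730
emp_id=62: tenure < 2 → 40432
emp_id=63: tenure < 8 → -88012
emp_id=64: tenure < 15 OR dept IN ('hr', 'sales', 'eng') → -117737
emp_id=65: tenure < 15 OR dept IN ('hr', 'sales', 'eng') → -86568
emp_id=66: tenure < 15 OR dept IN ('hr', 'sales', 'eng') → -158941
emp_id=67: tenure < 15 OR dept IN ('hr', 'sales', 'eng') → -83128
emp_id=68: tenure < 24 OR dept IN ('legal', 'ops', 'finance') → 126473
emp_id=69: tenure < 24 OR dept IN ('legal', 'ops', 'finance') → 133521
emp_id=70: tenure < 8 → -101166
emp_id=71: tenure < 15 OR dept IN ('hr', 'sales', 'eng') → -56324
emp_id=72: tenure < 15 OR dept IN ('hr', 'sales', 'eng') → -55233

149332, -76730, 40432, -88012, -117737, -86568, -158941, -83128, 126473, 133521, -101166, -56324, -55233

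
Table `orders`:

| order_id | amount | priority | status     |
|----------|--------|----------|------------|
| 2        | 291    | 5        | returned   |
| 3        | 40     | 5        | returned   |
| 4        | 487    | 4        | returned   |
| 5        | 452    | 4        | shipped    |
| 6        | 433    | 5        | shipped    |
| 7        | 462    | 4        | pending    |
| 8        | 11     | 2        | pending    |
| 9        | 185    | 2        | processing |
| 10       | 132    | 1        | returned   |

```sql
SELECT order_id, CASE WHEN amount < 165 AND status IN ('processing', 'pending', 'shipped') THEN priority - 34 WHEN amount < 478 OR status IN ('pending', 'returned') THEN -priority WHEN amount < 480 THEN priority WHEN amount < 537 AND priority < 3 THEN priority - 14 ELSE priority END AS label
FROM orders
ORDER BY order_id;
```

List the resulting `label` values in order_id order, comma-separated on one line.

order_id=2: amount < 478 OR status IN ('pending', 'returned') → -5
order_id=3: amount < 478 OR status IN ('pending', 'returned') → -5
order_id=4: amount < 478 OR status IN ('pending', 'returned') → -4
order_id=5: amount < 478 OR status IN ('pending', 'returned') → -4
order_id=6: amount < 478 OR status IN ('pending', 'returned') → -5
order_id=7: amount < 478 OR status IN ('pending', 'returned') → -4
order_id=8: amount < 165 AND status IN ('processing', 'pending', 'shipped') → -32
order_id=9: amount < 478 OR status IN ('pending', 'returned') → -2
order_id=10: amount < 478 OR status IN ('pending', 'returned') → -1

-5, -5, -4, -4, -5, -4, -32, -2, -1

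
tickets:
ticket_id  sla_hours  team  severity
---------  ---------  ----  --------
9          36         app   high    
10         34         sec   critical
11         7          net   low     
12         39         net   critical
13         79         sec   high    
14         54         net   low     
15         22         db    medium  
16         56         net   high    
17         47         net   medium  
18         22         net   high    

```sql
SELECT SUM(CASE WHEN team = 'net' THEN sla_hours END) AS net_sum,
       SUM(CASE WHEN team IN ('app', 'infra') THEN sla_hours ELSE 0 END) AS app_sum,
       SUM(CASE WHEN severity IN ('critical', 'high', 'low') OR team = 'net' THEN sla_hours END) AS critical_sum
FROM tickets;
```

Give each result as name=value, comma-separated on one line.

net_sum=225, app_sum=36, critical_sum=374

[net_sum: team = 'net']
ticket_id=9: ✗
ticket_id=10: ✗
ticket_id=11: ✓ → 7
ticket_id=12: ✓ → 39
ticket_id=13: ✗
ticket_id=14: ✓ → 54
ticket_id=15: ✗
ticket_id=16: ✓ → 56
ticket_id=17: ✓ → 47
ticket_id=18: ✓ → 22
net_sum = 7 + 39 + 54 + 56 + 47 + 22 = 225
—
[app_sum: team IN ('app', 'infra')]
ticket_id=9: ✓ → 36
ticket_id=10: ✗
ticket_id=11: ✗
ticket_id=12: ✗
ticket_id=13: ✗
ticket_id=14: ✗
ticket_id=15: ✗
ticket_id=16: ✗
ticket_id=17: ✗
ticket_id=18: ✗
app_sum = 36
—
[critical_sum: severity IN ('critical', 'high', 'low') OR team = 'net']
ticket_id=9: ✓ → 36
ticket_id=10: ✓ → 34
ticket_id=11: ✓ → 7
ticket_id=12: ✓ → 39
ticket_id=13: ✓ → 79
ticket_id=14: ✓ → 54
ticket_id=15: ✗
ticket_id=16: ✓ → 56
ticket_id=17: ✓ → 47
ticket_id=18: ✓ → 22
critical_sum = 36 + 34 + 7 + 39 + 79 + 54 + 56 + 47 + 22 = 374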